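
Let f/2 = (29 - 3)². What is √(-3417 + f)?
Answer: I*√2065 ≈ 45.442*I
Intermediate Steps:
f = 1352 (f = 2*(29 - 3)² = 2*26² = 2*676 = 1352)
√(-3417 + f) = √(-3417 + 1352) = √(-2065) = I*√2065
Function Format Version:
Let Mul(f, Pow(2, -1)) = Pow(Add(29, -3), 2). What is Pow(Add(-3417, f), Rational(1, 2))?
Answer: Mul(I, Pow(2065, Rational(1, 2))) ≈ Mul(45.442, I)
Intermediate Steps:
f = 1352 (f = Mul(2, Pow(Add(29, -3), 2)) = Mul(2, Pow(26, 2)) = Mul(2, 676) = 1352)
Pow(Add(-3417, f), Rational(1, 2)) = Pow(Add(-3417, 1352), Rational(1, 2)) = Pow(-2065, Rational(1, 2)) = Mul(I, Pow(2065, Rational(1, 2)))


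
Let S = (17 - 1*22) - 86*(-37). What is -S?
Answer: -3177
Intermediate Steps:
S = 3177 (S = (17 - 22) + 3182 = -5 + 3182 = 3177)
-S = -1*3177 = -3177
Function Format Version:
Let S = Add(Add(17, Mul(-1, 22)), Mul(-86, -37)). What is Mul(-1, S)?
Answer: -3177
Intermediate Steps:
S = 3177 (S = Add(Add(17, -22), 3182) = Add(-5, 3182) = 3177)
Mul(-1, S) = Mul(-1, 3177) = -3177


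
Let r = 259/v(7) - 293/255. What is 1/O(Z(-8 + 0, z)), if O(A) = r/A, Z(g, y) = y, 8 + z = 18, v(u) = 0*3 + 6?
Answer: 1700/7143 ≈ 0.23800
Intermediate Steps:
v(u) = 6 (v(u) = 0 + 6 = 6)
z = 10 (z = -8 + 18 = 10)
r = 7143/170 (r = 259/6 - 293/255 = 7143/170 ≈ 42.018)
O(A) = 7143/(170*A)
1/O(Z(-8 + 0, z)) = 1/((7143/170)/10) = 1/((7143/170)*(⅒)) = 1/(7143/1700) = 1700/7143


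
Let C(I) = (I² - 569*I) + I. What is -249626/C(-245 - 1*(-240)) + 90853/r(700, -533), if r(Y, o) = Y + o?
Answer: 218606303/478455 ≈ 456.90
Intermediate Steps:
C(I) = I² - 568*I
-249626/C(-245 - 1*(-240)) + 90853/r(700, -533) = -249626*1/((-568 + (-245 - 1*(-240)))*(-245 - 1*(-240))) + 90853/(700 - 533) = -249626*1/((-568 + (-245 + 240))*(-245 + 240)) + 90853/167 = -249626*(-1/(5*(-568 - 5))) + 90853*(1/167) = -249626/((-5*(-573))) + 90853/167 = -249626/2865 + 90853/167 = 218606303/478455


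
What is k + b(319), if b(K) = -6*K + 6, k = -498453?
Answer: -500361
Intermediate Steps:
b(K) = 6 - 6*K
k + b(319) = -498453 + (6 - 6*319) = -498453 + (6 - 1914) = -498453 - 1908 = -500361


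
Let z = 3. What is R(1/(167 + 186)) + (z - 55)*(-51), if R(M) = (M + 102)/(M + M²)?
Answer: 13649279/354 ≈ 38557.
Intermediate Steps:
R(M) = (102 + M)/(M + M²)
R(1/(167 + 186)) + (z - 55)*(-51) = (102 + 1/(167 + 186))/((1/(167 + 186))*(1 + 1/(167 + 186))) + (3 - 55)*(-51) = (102 + 1/353)/((1/353)*(1 + 1/353)) - 52*(-51) = (102 + 1/353)/((1/353)*(1 + 1/353)) + 2652 = 353*(36007/353)/(354/353) + 2652 = 353*(353/354)*(36007/353) + 2652 = 12710471/354 + 2652 = 13649279/354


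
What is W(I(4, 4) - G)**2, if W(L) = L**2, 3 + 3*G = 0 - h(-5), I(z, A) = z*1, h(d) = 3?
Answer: 1296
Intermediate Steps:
I(z, A) = z
G = -2 (G = -1 + (0 - 1*3)/3 = -1 + (0 - 3)/3 = -1 + (1/3)*(-3) = -1 - 1 = -2)
W(I(4, 4) - G)**2 = ((4 - 1*(-2))**2)**2 = ((4 + 2)**2)**2 = (6**2)**2 = 36**2 = 1296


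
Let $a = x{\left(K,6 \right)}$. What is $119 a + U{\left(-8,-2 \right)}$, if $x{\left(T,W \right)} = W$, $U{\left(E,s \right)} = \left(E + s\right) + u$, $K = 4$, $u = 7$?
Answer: $711$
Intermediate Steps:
$U{\left(E,s \right)} = 7 + E + s$ ($U{\left(E,s \right)} = \left(E + s\right) + 7 = 7 + E + s$)
$a = 6$
$119 a + U{\left(-8,-2 \right)} = 119 \cdot 6 - 3 = 714 - 3 = 711$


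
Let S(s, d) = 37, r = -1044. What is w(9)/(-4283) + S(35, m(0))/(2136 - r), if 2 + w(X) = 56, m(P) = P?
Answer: -13249/13619940 ≈ -0.00097276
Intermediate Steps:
w(X) = 54 (w(X) = -2 + 56 = 54)
w(9)/(-4283) + S(35, m(0))/(2136 - r) = 54/(-4283) + 37/(2136 - 1*(-1044)) = 54*(-1/4283) + 37/(2136 + 1044) = -54/4283 + 37/3180 = -13249/13619940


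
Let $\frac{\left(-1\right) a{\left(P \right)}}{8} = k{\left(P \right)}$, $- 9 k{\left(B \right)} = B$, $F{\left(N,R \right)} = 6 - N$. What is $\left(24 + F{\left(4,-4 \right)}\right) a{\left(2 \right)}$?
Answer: $\frac{416}{9} \approx 46.222$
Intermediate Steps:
$k{\left(B \right)} = - \frac{B}{9}$
$a{\left(P \right)} = \frac{8 P}{9}$ ($a{\left(P \right)} = - 8 \left(- \frac{P}{9}\right) = \frac{8 P}{9}$)
$\left(24 + F{\left(4,-4 \right)}\right) a{\left(2 \right)} = \left(24 + \left(6 - 4\right)\right) \frac{8}{9} \cdot 2 = \left(24 + \left(6 - 4\right)\right) \frac{16}{9} = \left(24 + 2\right) \frac{16}{9} = 26 \cdot \frac{16}{9} = \frac{416}{9}$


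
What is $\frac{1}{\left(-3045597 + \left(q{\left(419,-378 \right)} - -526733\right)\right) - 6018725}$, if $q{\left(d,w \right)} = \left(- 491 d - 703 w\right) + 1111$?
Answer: $- \frac{1}{8476473} \approx -1.1797 \cdot 10^{-7}$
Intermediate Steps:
$q{\left(d,w \right)} = 1111 - 703 w - 491 d$ ($q{\left(d,w \right)} = \left(- 703 w - 491 d\right) + 1111 = 1111 - 703 w - 491 d$)
$\frac{1}{\left(-3045597 + \left(q{\left(419,-378 \right)} - -526733\right)\right) - 6018725} = \frac{1}{\left(-3045597 - -587849\right) - 6018725} = \frac{1}{\left(-3045597 + \left(\left(1111 + 265734 - 205729\right) + 526733\right)\right) - 6018725} = \frac{1}{\left(-3045597 + \left(61116 + 526733\right)\right) - 6018725} = \frac{1}{\left(-3045597 + 587849\right) - 6018725} = \frac{1}{-2457748 - 6018725} = \frac{1}{-8476473} = - \frac{1}{8476473}$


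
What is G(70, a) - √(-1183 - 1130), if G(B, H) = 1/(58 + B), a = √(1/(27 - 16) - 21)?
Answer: 1/128 - 3*I*√257 ≈ 0.0078125 - 48.094*I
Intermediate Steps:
a = I*√2530/11 (a = √(1/11 - 21) = √(-230/11) = I*√2530/11 ≈ 4.5726*I)
G(70, a) - √(-1183 - 1130) = 1/(58 + 70) - √(-1183 - 1130) = 1/128 - √(-2313) = 1/128 - 3*I*√257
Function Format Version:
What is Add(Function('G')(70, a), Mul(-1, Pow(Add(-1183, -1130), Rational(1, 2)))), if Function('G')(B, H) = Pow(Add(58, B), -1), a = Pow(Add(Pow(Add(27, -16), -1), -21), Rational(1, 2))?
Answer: Add(Rational(1, 128), Mul(-3, I, Pow(257, Rational(1, 2)))) ≈ Add(0.0078125, Mul(-48.094, I))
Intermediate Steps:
a = Mul(Rational(1, 11), I, Pow(2530, Rational(1, 2))) (a = Pow(Add(Pow(11, -1), -21), Rational(1, 2)) = Pow(Add(Rational(1, 11), -21), Rational(1, 2)) = Pow(Rational(-230, 11), Rational(1, 2)) = Mul(Rational(1, 11), I, Pow(2530, Rational(1, 2))) ≈ Mul(4.5726, I))
Add(Function('G')(70, a), Mul(-1, Pow(Add(-1183, -1130), Rational(1, 2)))) = Add(Pow(Add(58, 70), -1), Mul(-1, Pow(Add(-1183, -1130), Rational(1, 2)))) = Add(Pow(128, -1), Mul(-1, Pow(-2313, Rational(1, 2)))) = Add(Rational(1, 128), Mul(-1, Mul(3, I, Pow(257, Rational(1, 2))))) = Add(Rational(1, 128), Mul(-3, I, Pow(257, Rational(1, 2))))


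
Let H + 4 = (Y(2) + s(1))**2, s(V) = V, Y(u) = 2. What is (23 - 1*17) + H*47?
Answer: 241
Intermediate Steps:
H = 5 (H = -4 + (2 + 1)**2 = -4 + 3**2 = -4 + 9 = 5)
(23 - 1*17) + H*47 = (23 - 1*17) + 5*47 = (23 - 17) + 235 = 6 + 235 = 241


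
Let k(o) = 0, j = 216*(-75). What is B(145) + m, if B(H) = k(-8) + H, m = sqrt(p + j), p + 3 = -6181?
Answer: 145 + 4*I*sqrt(1399) ≈ 145.0 + 149.61*I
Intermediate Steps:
j = -16200
p = -6184 (p = -3 - 6181 = -6184)
m = 4*I*sqrt(1399) (m = sqrt(-6184 - 16200) = sqrt(-22384) = 4*I*sqrt(1399) ≈ 149.61*I)
B(H) = H (B(H) = 0 + H = H)
B(145) + m = 145 + 4*I*sqrt(1399)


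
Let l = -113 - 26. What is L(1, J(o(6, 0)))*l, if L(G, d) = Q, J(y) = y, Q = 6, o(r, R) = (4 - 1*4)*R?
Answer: -834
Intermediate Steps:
o(r, R) = 0 (o(r, R) = (4 - 4)*R = 0*R = 0)
L(G, d) = 6
l = -139
L(1, J(o(6, 0)))*l = 6*(-139) = -834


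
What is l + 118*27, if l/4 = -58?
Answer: 2954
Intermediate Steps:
l = -232 (l = 4*(-58) = -232)
l + 118*27 = -232 + 118*27 = -232 + 3186 = 2954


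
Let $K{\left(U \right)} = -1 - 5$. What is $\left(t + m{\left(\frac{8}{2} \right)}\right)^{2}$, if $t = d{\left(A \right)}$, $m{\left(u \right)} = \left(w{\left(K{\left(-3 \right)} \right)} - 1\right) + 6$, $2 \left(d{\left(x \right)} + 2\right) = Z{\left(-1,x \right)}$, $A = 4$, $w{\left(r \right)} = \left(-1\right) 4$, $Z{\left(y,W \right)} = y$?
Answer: $\frac{9}{4} \approx 2.25$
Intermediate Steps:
$K{\left(U \right)} = -6$
$w{\left(r \right)} = -4$
$d{\left(x \right)} = - \frac{5}{2}$ ($d{\left(x \right)} = -2 + \frac{1}{2} \left(-1\right) = -2 - \frac{1}{2} = - \frac{5}{2}$)
$m{\left(u \right)} = 1$ ($m{\left(u \right)} = \left(-4 - 1\right) + 6 = -5 + 6 = 1$)
$t = - \frac{5}{2} \approx -2.5$
$\left(t + m{\left(\frac{8}{2} \right)}\right)^{2} = \left(- \frac{5}{2} + 1\right)^{2} = \left(- \frac{3}{2}\right)^{2} = \frac{9}{4}$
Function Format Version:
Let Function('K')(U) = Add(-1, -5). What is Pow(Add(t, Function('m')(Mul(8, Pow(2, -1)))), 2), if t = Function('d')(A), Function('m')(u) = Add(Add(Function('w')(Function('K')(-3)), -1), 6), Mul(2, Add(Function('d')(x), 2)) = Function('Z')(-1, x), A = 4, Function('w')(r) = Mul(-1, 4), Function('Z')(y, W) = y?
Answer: Rational(9, 4) ≈ 2.2500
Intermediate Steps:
Function('K')(U) = -6
Function('w')(r) = -4
Function('d')(x) = Rational(-5, 2) (Function('d')(x) = Add(-2, Mul(Rational(1, 2), -1)) = Add(-2, Rational(-1, 2)) = Rational(-5, 2))
Function('m')(u) = 1 (Function('m')(u) = Add(Add(-4, -1), 6) = Add(-5, 6) = 1)
t = Rational(-5, 2) ≈ -2.5000
Pow(Add(t, Function('m')(Mul(8, Pow(2, -1)))), 2) = Pow(Add(Rational(-5, 2), 1), 2) = Pow(Rational(-3, 2), 2) = Rational(9, 4)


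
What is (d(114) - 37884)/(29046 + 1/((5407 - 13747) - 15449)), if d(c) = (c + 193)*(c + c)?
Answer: 763912368/690975293 ≈ 1.1056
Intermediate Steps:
d(c) = 2*c*(193 + c) (d(c) = (193 + c)*(2*c) = 2*c*(193 + c))
(d(114) - 37884)/(29046 + 1/((5407 - 13747) - 15449)) = (2*114*(193 + 114) - 37884)/(29046 + 1/((5407 - 13747) - 15449)) = (2*114*307 - 37884)/(29046 + 1/(-8340 - 15449)) = (69996 - 37884)/(29046 + 1/(-23789)) = 32112/(29046 - 1/23789) = 32112/(690975293/23789) = 32112*(23789/690975293) = 763912368/690975293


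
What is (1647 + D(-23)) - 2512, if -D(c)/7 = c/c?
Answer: -872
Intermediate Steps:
D(c) = -7 (D(c) = -7*c/c = -7*1 = -7)
(1647 + D(-23)) - 2512 = (1647 - 7) - 2512 = 1640 - 2512 = -872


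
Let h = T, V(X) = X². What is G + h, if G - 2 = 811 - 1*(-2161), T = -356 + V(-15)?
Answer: 2843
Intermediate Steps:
T = -131 (T = -356 + (-15)² = -356 + 225 = -131)
G = 2974 (G = 2 + (811 - 1*(-2161)) = 2 + (811 + 2161) = 2 + 2972 = 2974)
h = -131
G + h = 2974 - 131 = 2843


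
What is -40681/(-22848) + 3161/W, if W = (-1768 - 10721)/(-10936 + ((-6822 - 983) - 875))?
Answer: 27788728907/5595072 ≈ 4966.6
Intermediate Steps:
W = 12489/19616 (W = -12489/(-10936 + (-7805 - 875)) = -12489/(-10936 - 8680) = -12489/(-19616) = -12489*(-1/19616) = 12489/19616 ≈ 0.63667)
-40681/(-22848) + 3161/W = -40681/(-22848) + 3161/(12489/19616) = -40681*(-1/22848) + 3161*(19616/12489) = 2393/1344 + 62006176/12489 = 27788728907/5595072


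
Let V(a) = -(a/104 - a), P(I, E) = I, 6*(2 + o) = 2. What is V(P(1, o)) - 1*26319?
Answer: -2737073/104 ≈ -26318.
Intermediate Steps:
o = -5/3 (o = -2 + (⅙)*2 = -2 + ⅓ = -5/3 ≈ -1.6667)
V(a) = 103*a/104 (V(a) = -(a*(1/104) - a) = -(a/104 - a) = -(-103)*a/104 = 103*a/104)
V(P(1, o)) - 1*26319 = (103/104)*1 - 1*26319 = 103/104 - 26319 = -2737073/104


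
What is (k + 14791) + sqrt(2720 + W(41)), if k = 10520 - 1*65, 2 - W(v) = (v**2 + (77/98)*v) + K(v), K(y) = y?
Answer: 25246 + sqrt(189686)/14 ≈ 25277.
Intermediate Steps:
W(v) = 2 - v**2 - 25*v/14 (W(v) = 2 - ((v**2 + (77/98)*v) + v) = 2 - ((v**2 + (77*(1/98))*v) + v) = 2 - ((v**2 + 11*v/14) + v) = 2 - (v**2 + 25*v/14) = 2 + (-v**2 - 25*v/14) = 2 - v**2 - 25*v/14)
k = 10455 (k = 10520 - 65 = 10455)
(k + 14791) + sqrt(2720 + W(41)) = (10455 + 14791) + sqrt(2720 + (2 - 1*41**2 - 25/14*41)) = 25246 + sqrt(2720 + (2 - 1*1681 - 1025/14)) = 25246 + sqrt(2720 + (2 - 1681 - 1025/14)) = 25246 + sqrt(2720 - 24531/14) = 25246 + sqrt(13549/14) = 25246 + sqrt(189686)/14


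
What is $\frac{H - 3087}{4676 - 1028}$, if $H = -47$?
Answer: $- \frac{1567}{1824} \approx -0.8591$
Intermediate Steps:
$\frac{H - 3087}{4676 - 1028} = \frac{-47 - 3087}{4676 - 1028} = - \frac{3134}{3648} = \left(-3134\right) \frac{1}{3648} = - \frac{1567}{1824}$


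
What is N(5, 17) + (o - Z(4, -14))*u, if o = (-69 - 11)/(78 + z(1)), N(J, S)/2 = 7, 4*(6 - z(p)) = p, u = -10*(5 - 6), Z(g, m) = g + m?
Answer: 6998/67 ≈ 104.45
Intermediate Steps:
u = 10 (u = -10*(-1) = 10)
z(p) = 6 - p/4
N(J, S) = 14 (N(J, S) = 2*7 = 14)
o = -64/67 (o = (-69 - 11)/(78 + (6 - 1/4*1)) = -80/(78 + (6 - 1/4)) = -80/(78 + 23/4) = -80/335/4 = -80*4/335 = -64/67 ≈ -0.95522)
N(5, 17) + (o - Z(4, -14))*u = 14 + (-64/67 - (4 - 14))*10 = 14 + (-64/67 - 1*(-10))*10 = 14 + (-64/67 + 10)*10 = 14 + (606/67)*10 = 14 + 6060/67 = 6998/67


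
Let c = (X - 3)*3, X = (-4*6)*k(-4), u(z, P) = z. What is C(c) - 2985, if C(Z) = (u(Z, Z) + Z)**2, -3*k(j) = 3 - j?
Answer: 98139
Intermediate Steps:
k(j) = -1 + j/3 (k(j) = -(3 - j)/3 = -1 + j/3)
X = 56 (X = (-4*6)*(-1 + (1/3)*(-4)) = -24*(-1 - 4/3) = -24*(-7/3) = 56)
c = 159 (c = (56 - 3)*3 = 53*3 = 159)
C(Z) = 4*Z**2 (C(Z) = (Z + Z)**2 = (2*Z)**2 = 4*Z**2)
C(c) - 2985 = 4*159**2 - 2985 = 4*25281 - 2985 = 101124 - 2985 = 98139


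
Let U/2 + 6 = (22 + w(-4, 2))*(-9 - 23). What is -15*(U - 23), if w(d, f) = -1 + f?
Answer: 22605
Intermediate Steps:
U = -1484 (U = -12 + 2*((22 + (-1 + 2))*(-9 - 23)) = -12 + 2*((22 + 1)*(-32)) = -12 + 2*(23*(-32)) = -12 + 2*(-736) = -12 - 1472 = -1484)
-15*(U - 23) = -15*(-1484 - 23) = -15*(-1507) = 22605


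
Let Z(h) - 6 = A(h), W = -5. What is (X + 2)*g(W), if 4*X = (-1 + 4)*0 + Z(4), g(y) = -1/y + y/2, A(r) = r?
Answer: -207/20 ≈ -10.350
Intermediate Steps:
Z(h) = 6 + h
g(y) = y/2 - 1/y (g(y) = -1/y + y*(1/2) = -1/y + y/2 = y/2 - 1/y)
X = 5/2 (X = ((-1 + 4)*0 + (6 + 4))/4 = (3*0 + 10)/4 = (0 + 10)/4 = (1/4)*10 = 5/2 ≈ 2.5000)
(X + 2)*g(W) = (5/2 + 2)*((1/2)*(-5) - 1/(-5)) = 9*(-5/2 - 1*(-1/5))/2 = 9*(-5/2 + 1/5)/2 = (9/2)*(-23/10) = -207/20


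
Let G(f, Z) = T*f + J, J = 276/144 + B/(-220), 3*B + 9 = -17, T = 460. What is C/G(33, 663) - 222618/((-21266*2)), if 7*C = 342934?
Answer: 1802936413839/213087255206 ≈ 8.4610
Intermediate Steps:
C = 342934/7 (C = (⅐)*342934 = 342934/7 ≈ 48991.)
B = -26/3 (B = -3 + (⅓)*(-17) = -3 - 17/3 = -26/3 ≈ -8.6667)
J = 1291/660 (J = 276/144 - 26/3/(-220) = 276*(1/144) - 26/3*(-1/220) = 23/12 + 13/330 = 1291/660 ≈ 1.9561)
G(f, Z) = 1291/660 + 460*f (G(f, Z) = 460*f + 1291/660 = 1291/660 + 460*f)
C/G(33, 663) - 222618/((-21266*2)) = 342934/(7*(1291/660 + 460*33)) - 222618/((-21266*2)) = 342934/(7*(1291/660 + 15180)) - 222618/(-42532) = 342934/(7*(10020091/660)) - 222618*(-1/42532) = (342934/7)*(660/10020091) + 111309/21266 = 226336440/70140637 + 111309/21266 = 1802936413839/213087255206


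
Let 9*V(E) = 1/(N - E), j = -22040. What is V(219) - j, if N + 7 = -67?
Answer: 58119479/2637 ≈ 22040.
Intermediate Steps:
N = -74 (N = -7 - 67 = -74)
V(E) = 1/(9*(-74 - E))
V(219) - j = -1/(666 + 9*219) - 1*(-22040) = -1/(666 + 1971) + 22040 = -1/2637 + 22040 = 58119479/2637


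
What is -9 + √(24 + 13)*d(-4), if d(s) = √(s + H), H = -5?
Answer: -9 + 3*I*√37 ≈ -9.0 + 18.248*I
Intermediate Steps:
d(s) = √(-5 + s) (d(s) = √(s - 5) = √(-5 + s))
-9 + √(24 + 13)*d(-4) = -9 + √(24 + 13)*√(-5 - 4) = -9 + √37*√(-9) = -9 + √37*(3*I) = -9 + 3*I*√37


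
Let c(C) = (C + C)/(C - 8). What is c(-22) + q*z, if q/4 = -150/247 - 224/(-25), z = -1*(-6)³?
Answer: 133717346/18525 ≈ 7218.2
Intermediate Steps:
z = 216 (z = -1*(-216) = 216)
q = 206312/6175 (q = 4*(-150/247 - 224/(-25)) = 4*(-150*1/247 - 224*(-1/25)) = 4*(-150/247 + 224/25) = 4*(51578/6175) = 206312/6175 ≈ 33.411)
c(C) = 2*C/(-8 + C) (c(C) = (2*C)/(-8 + C) = 2*C/(-8 + C))
c(-22) + q*z = 2*(-22)/(-8 - 22) + (206312/6175)*216 = 2*(-22)/(-30) + 44563392/6175 = 2*(-22)*(-1/30) + 44563392/6175 = 22/15 + 44563392/6175 = 133717346/18525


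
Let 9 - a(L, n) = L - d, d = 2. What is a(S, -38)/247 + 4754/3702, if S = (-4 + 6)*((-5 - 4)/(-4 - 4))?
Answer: 2413261/1828788 ≈ 1.3196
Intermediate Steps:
S = 9/4 (S = 2*(-9/(-8)) = 2*(-9*(-⅛)) = 2*(9/8) = 9/4 ≈ 2.2500)
a(L, n) = 11 - L (a(L, n) = 9 - (L - 1*2) = 9 - (L - 2) = 9 - (-2 + L) = 9 + (2 - L) = 11 - L)
a(S, -38)/247 + 4754/3702 = (11 - 1*9/4)/247 + 4754/3702 = (11 - 9/4)*(1/247) + 4754*(1/3702) = (35/4)*(1/247) + 2377/1851 = 35/988 + 2377/1851 = 2413261/1828788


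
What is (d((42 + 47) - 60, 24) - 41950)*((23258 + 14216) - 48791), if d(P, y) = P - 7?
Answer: 474499176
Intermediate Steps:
d(P, y) = -7 + P
(d((42 + 47) - 60, 24) - 41950)*((23258 + 14216) - 48791) = ((-7 + ((42 + 47) - 60)) - 41950)*((23258 + 14216) - 48791) = ((-7 + (89 - 60)) - 41950)*(37474 - 48791) = ((-7 + 29) - 41950)*(-11317) = (22 - 41950)*(-11317) = -41928*(-11317) = 474499176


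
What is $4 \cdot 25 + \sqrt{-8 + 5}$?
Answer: $100 + i \sqrt{3} \approx 100.0 + 1.732 i$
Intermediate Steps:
$4 \cdot 25 + \sqrt{-8 + 5} = 100 + \sqrt{-3} = 100 + i \sqrt{3}$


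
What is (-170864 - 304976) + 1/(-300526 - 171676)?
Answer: -224692599681/472202 ≈ -4.7584e+5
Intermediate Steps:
(-170864 - 304976) + 1/(-300526 - 171676) = -475840 + 1/(-472202) = -475840 - 1/472202 = -224692599681/472202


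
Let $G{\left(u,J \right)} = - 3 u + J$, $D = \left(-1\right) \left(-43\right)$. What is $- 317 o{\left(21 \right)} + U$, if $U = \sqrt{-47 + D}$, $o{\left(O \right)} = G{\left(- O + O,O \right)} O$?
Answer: $-139797 + 2 i \approx -1.398 \cdot 10^{5} + 2.0 i$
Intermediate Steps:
$D = 43$
$G{\left(u,J \right)} = J - 3 u$
$o{\left(O \right)} = O^{2}$ ($o{\left(O \right)} = \left(O - 3 \left(- O + O\right)\right) O = \left(O - 0\right) O = \left(O + 0\right) O = O O = O^{2}$)
$U = 2 i$ ($U = \sqrt{-47 + 43} = \sqrt{-4} = 2 i \approx 2.0 i$)
$- 317 o{\left(21 \right)} + U = - 317 \cdot 21^{2} + 2 i = \left(-317\right) 441 + 2 i = -139797 + 2 i$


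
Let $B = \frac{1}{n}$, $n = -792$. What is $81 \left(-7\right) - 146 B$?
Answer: $- \frac{224459}{396} \approx -566.82$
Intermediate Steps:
$B = - \frac{1}{792}$ ($B = \frac{1}{-792} = - \frac{1}{792} \approx -0.0012626$)
$81 \left(-7\right) - 146 B = 81 \left(-7\right) - - \frac{73}{396} = -567 + \frac{73}{396} = - \frac{224459}{396}$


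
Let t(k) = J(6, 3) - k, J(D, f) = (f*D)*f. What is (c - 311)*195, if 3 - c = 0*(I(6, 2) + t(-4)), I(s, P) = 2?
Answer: -60060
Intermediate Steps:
J(D, f) = D*f² (J(D, f) = (D*f)*f = D*f²)
t(k) = 54 - k (t(k) = 6*3² - k = 6*9 - k = 54 - k)
c = 3 (c = 3 - 0*(2 + (54 - 1*(-4))) = 3 - 0*(2 + (54 + 4)) = 3 - 0*(2 + 58) = 3 - 0*60 = 3 - 1*0 = 3 + 0 = 3)
(c - 311)*195 = (3 - 311)*195 = -308*195 = -60060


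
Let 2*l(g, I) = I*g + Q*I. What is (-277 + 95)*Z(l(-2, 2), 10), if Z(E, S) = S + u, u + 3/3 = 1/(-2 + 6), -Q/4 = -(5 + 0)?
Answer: -3367/2 ≈ -1683.5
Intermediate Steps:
Q = 20 (Q = -(-4)*(5 + 0) = -(-4)*5 = -4*(-5) = 20)
u = -¾ (u = -1 + 1/(-2 + 6) = -1 + 1/4 = -1 + ¼ = -¾ ≈ -0.75000)
l(g, I) = 10*I + I*g/2 (l(g, I) = (I*g + 20*I)/2 = (20*I + I*g)/2 = 10*I + I*g/2)
Z(E, S) = -¾ + S (Z(E, S) = S - ¾ = -¾ + S)
(-277 + 95)*Z(l(-2, 2), 10) = (-277 + 95)*(-¾ + 10) = -182*37/4 = -3367/2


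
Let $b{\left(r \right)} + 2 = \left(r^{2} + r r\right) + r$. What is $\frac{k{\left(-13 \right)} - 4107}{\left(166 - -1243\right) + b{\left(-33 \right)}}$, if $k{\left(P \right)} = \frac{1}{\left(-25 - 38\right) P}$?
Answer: $- \frac{210227}{181818} \approx -1.1563$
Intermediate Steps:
$k{\left(P \right)} = - \frac{1}{63 P}$ ($k{\left(P \right)} = \frac{1}{\left(-63\right) P} = - \frac{1}{63 P}$)
$b{\left(r \right)} = -2 + r + 2 r^{2}$ ($b{\left(r \right)} = -2 + \left(\left(r^{2} + r r\right) + r\right) = -2 + \left(\left(r^{2} + r^{2}\right) + r\right) = -2 + \left(2 r^{2} + r\right) = -2 + \left(r + 2 r^{2}\right) = -2 + r + 2 r^{2}$)
$\frac{k{\left(-13 \right)} - 4107}{\left(166 - -1243\right) + b{\left(-33 \right)}} = \frac{- \frac{1}{63 \left(-13\right)} - 4107}{\left(166 - -1243\right) - \left(35 - 2178\right)} = \frac{\left(- \frac{1}{63}\right) \left(- \frac{1}{13}\right) - 4107}{\left(166 + 1243\right) - -2143} = \frac{\frac{1}{819} - 4107}{1409 - -2143} = - \frac{3363632}{819 \left(1409 + 2143\right)} = - \frac{3363632}{819 \cdot 3552} = \left(- \frac{3363632}{819}\right) \frac{1}{3552} = - \frac{210227}{181818}$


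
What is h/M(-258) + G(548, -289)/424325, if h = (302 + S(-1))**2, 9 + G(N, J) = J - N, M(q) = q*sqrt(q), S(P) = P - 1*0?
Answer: -846/424325 + 49*I*sqrt(258)/36 ≈ -0.0019938 + 21.863*I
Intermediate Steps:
S(P) = P (S(P) = P + 0 = P)
M(q) = q**(3/2)
G(N, J) = -9 + J - N (G(N, J) = -9 + (J - N) = -9 + J - N)
h = 90601 (h = (302 - 1)**2 = 301**2 = 90601)
h/M(-258) + G(548, -289)/424325 = 90601/((-258)**(3/2)) + (-9 - 289 - 1*548)/424325 = 90601/((-258*I*sqrt(258))) + (-9 - 289 - 548)*(1/424325) = 90601*(I*sqrt(258)/66564) - 846*1/424325 = 49*I*sqrt(258)/36 - 846/424325 = -846/424325 + 49*I*sqrt(258)/36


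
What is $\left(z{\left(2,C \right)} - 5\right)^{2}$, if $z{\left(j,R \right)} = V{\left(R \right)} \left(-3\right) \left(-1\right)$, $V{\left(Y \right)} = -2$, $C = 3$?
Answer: $121$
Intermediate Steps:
$z{\left(j,R \right)} = -6$ ($z{\left(j,R \right)} = \left(-2\right) \left(-3\right) \left(-1\right) = 6 \left(-1\right) = -6$)
$\left(z{\left(2,C \right)} - 5\right)^{2} = \left(-6 - 5\right)^{2} = \left(-11\right)^{2} = 121$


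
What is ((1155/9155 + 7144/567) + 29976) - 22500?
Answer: 7774622893/1038177 ≈ 7488.7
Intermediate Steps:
((1155/9155 + 7144/567) + 29976) - 22500 = ((1155*(1/9155) + 7144*(1/567)) + 29976) - 22500 = ((231/1831 + 7144/567) + 29976) - 22500 = (13211641/1038177 + 29976) - 22500 = 31133605393/1038177 - 22500 = 7774622893/1038177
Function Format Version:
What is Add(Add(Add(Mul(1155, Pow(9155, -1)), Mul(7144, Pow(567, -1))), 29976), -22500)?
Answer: Rational(7774622893, 1038177) ≈ 7488.7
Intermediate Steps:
Add(Add(Add(Mul(1155, Pow(9155, -1)), Mul(7144, Pow(567, -1))), 29976), -22500) = Add(Add(Add(Mul(1155, Rational(1, 9155)), Mul(7144, Rational(1, 567))), 29976), -22500) = Add(Add(Add(Rational(231, 1831), Rational(7144, 567)), 29976), -22500) = Add(Add(Rational(13211641, 1038177), 29976), -22500) = Add(Rational(31133605393, 1038177), -22500) = Rational(7774622893, 1038177)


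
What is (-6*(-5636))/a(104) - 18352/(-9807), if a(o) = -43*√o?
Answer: 18352/9807 - 8454*√26/559 ≈ -75.243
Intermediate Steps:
(-6*(-5636))/a(104) - 18352/(-9807) = (-6*(-5636))/((-86*√26)) - 18352/(-9807) = 33816/((-86*√26)) - 18352*(-1/9807) = 33816/((-86*√26)) + 18352/9807 = 33816*(-√26/2236) + 18352/9807 = -8454*√26/559 + 18352/9807 = 18352/9807 - 8454*√26/559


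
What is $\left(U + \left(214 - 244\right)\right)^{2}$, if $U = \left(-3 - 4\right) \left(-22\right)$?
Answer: $15376$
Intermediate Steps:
$U = 154$ ($U = \left(-3 - 4\right) \left(-22\right) = \left(-7\right) \left(-22\right) = 154$)
$\left(U + \left(214 - 244\right)\right)^{2} = \left(154 + \left(214 - 244\right)\right)^{2} = \left(154 - 30\right)^{2} = 124^{2} = 15376$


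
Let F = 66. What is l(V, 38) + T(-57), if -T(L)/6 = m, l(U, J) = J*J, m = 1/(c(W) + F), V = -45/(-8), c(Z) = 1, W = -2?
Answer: 96742/67 ≈ 1443.9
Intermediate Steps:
V = 45/8 (V = -45*(-⅛) = 45/8 ≈ 5.6250)
m = 1/67 (m = 1/(1 + 66) = 1/67 ≈ 0.014925)
l(U, J) = J²
T(L) = -6/67 (T(L) = -6*1/67 = -6/67)
l(V, 38) + T(-57) = 38² - 6/67 = 1444 - 6/67 = 96742/67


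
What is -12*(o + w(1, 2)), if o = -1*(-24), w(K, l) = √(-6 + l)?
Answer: -288 - 24*I ≈ -288.0 - 24.0*I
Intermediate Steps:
o = 24
-12*(o + w(1, 2)) = -12*(24 + √(-6 + 2)) = -12*(24 + √(-4)) = -12*(24 + 2*I) = -288 - 24*I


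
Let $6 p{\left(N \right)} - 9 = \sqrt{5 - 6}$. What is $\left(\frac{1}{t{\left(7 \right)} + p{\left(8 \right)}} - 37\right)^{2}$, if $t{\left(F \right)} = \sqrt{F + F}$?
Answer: $\frac{\left(327 + 37 i + 222 \sqrt{14}\right)^{2}}{\left(9 + i + 6 \sqrt{14}\right)^{2}} \approx 1354.9 + 0.44613 i$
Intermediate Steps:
$p{\left(N \right)} = \frac{3}{2} + \frac{i}{6}$ ($p{\left(N \right)} = \frac{3}{2} + \frac{\sqrt{5 - 6}}{6} = \frac{3}{2} + \frac{\sqrt{-1}}{6} = \frac{3}{2} + \frac{i}{6}$)
$t{\left(F \right)} = \sqrt{2} \sqrt{F}$ ($t{\left(F \right)} = \sqrt{2 F} = \sqrt{2} \sqrt{F}$)
$\left(\frac{1}{t{\left(7 \right)} + p{\left(8 \right)}} - 37\right)^{2} = \left(\frac{1}{\sqrt{2} \sqrt{7} + \left(\frac{3}{2} + \frac{i}{6}\right)} - 37\right)^{2} = \left(\frac{1}{\sqrt{14} + \left(\frac{3}{2} + \frac{i}{6}\right)} - 37\right)^{2} = \left(\frac{1}{\frac{3}{2} + \sqrt{14} + \frac{i}{6}} - 37\right)^{2} = \left(-37 + \frac{1}{\frac{3}{2} + \sqrt{14} + \frac{i}{6}}\right)^{2}$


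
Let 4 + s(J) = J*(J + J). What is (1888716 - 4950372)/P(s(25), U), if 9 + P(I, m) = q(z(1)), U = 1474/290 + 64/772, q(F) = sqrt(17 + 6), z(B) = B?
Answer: 13777452/29 + 1530828*sqrt(23)/29 ≈ 7.2824e+5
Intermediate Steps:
q(F) = sqrt(23)
U = 144561/27985 (U = 1474*(1/290) + 64*(1/772) = 737/145 + 16/193 = 144561/27985 ≈ 5.1657)
s(J) = -4 + 2*J**2 (s(J) = -4 + J*(J + J) = -4 + J*(2*J) = -4 + 2*J**2)
P(I, m) = -9 + sqrt(23)
(1888716 - 4950372)/P(s(25), U) = (1888716 - 4950372)/(-9 + sqrt(23)) = -3061656/(-9 + sqrt(23))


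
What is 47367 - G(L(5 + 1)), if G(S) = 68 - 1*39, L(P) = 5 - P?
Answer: 47338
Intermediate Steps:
G(S) = 29 (G(S) = 68 - 39 = 29)
47367 - G(L(5 + 1)) = 47367 - 1*29 = 47367 - 29 = 47338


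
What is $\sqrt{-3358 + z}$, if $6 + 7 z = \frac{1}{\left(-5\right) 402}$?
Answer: $\frac{i \sqrt{13570119030}}{2010} \approx 57.956 i$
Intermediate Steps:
$z = - \frac{1723}{2010}$ ($z = - \frac{6}{7} + \frac{1}{7 \left(\left(-5\right) 402\right)} = - \frac{6}{7} + \frac{1}{7 \left(-2010\right)} = - \frac{6}{7} + \frac{1}{7} \left(- \frac{1}{2010}\right) = - \frac{6}{7} - \frac{1}{14070} = - \frac{1723}{2010} \approx -0.85721$)
$\sqrt{-3358 + z} = \sqrt{-3358 - \frac{1723}{2010}} = \sqrt{- \frac{6751303}{2010}} = \frac{i \sqrt{13570119030}}{2010}$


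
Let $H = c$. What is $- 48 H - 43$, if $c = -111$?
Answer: $5285$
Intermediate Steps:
$H = -111$
$- 48 H - 43 = \left(-48\right) \left(-111\right) - 43 = 5328 - 43 = 5285$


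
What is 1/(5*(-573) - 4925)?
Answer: -1/7790 ≈ -0.00012837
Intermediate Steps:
1/(5*(-573) - 4925) = 1/(-2865 - 4925) = 1/(-7790) = -1/7790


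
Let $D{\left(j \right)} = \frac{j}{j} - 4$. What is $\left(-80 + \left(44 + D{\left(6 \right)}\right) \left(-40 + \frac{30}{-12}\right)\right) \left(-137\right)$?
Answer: $\frac{499365}{2} \approx 2.4968 \cdot 10^{5}$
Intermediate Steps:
$D{\left(j \right)} = -3$ ($D{\left(j \right)} = 1 - 4 = -3$)
$\left(-80 + \left(44 + D{\left(6 \right)}\right) \left(-40 + \frac{30}{-12}\right)\right) \left(-137\right) = \left(-80 + \left(44 - 3\right) \left(-40 + \frac{30}{-12}\right)\right) \left(-137\right) = \left(-80 + 41 \left(-40 + 30 \left(- \frac{1}{12}\right)\right)\right) \left(-137\right) = \left(-80 + 41 \left(-40 - \frac{5}{2}\right)\right) \left(-137\right) = \left(-80 + 41 \left(- \frac{85}{2}\right)\right) \left(-137\right) = \left(-80 - \frac{3485}{2}\right) \left(-137\right) = \left(- \frac{3645}{2}\right) \left(-137\right) = \frac{499365}{2}$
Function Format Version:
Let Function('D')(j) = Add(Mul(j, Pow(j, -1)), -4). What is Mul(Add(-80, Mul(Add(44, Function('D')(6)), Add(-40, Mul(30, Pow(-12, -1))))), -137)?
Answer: Rational(499365, 2) ≈ 2.4968e+5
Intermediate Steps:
Function('D')(j) = -3 (Function('D')(j) = Add(1, -4) = -3)
Mul(Add(-80, Mul(Add(44, Function('D')(6)), Add(-40, Mul(30, Pow(-12, -1))))), -137) = Mul(Add(-80, Mul(Add(44, -3), Add(-40, Mul(30, Pow(-12, -1))))), -137) = Mul(Add(-80, Mul(41, Add(-40, Mul(30, Rational(-1, 12))))), -137) = Mul(Add(-80, Mul(41, Add(-40, Rational(-5, 2)))), -137) = Mul(Add(-80, Mul(41, Rational(-85, 2))), -137) = Mul(Add(-80, Rational(-3485, 2)), -137) = Mul(Rational(-3645, 2), -137) = Rational(499365, 2)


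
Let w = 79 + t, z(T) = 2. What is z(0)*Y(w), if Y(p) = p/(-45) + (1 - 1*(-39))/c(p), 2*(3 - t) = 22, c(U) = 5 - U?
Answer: -2162/495 ≈ -4.3677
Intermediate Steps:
t = -8 (t = 3 - ½*22 = 3 - 11 = -8)
w = 71 (w = 79 - 8 = 71)
Y(p) = 40/(5 - p) - p/45 (Y(p) = p/(-45) + (1 - 1*(-39))/(5 - p) = p*(-1/45) + (1 + 39)/(5 - p) = -p/45 + 40/(5 - p) = 40/(5 - p) - p/45)
z(0)*Y(w) = 2*((-1800 - 1*71*(-5 + 71))/(45*(-5 + 71))) = 2*((1/45)*(-1800 - 1*71*66)/66) = 2*((1/45)*(1/66)*(-1800 - 4686)) = 2*((1/45)*(1/66)*(-6486)) = 2*(-1081/495) = -2162/495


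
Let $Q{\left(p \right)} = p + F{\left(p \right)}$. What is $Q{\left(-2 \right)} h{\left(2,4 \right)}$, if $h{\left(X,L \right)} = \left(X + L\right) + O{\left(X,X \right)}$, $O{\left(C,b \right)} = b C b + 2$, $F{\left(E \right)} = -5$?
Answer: $-112$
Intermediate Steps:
$O{\left(C,b \right)} = 2 + C b^{2}$ ($O{\left(C,b \right)} = C b b + 2 = C b^{2} + 2 = 2 + C b^{2}$)
$h{\left(X,L \right)} = 2 + L + X + X^{3}$ ($h{\left(X,L \right)} = \left(X + L\right) + \left(2 + X X^{2}\right) = \left(L + X\right) + \left(2 + X^{3}\right) = 2 + L + X + X^{3}$)
$Q{\left(p \right)} = -5 + p$ ($Q{\left(p \right)} = p - 5 = -5 + p$)
$Q{\left(-2 \right)} h{\left(2,4 \right)} = \left(-5 - 2\right) \left(2 + 4 + 2 + 2^{3}\right) = - 7 \left(2 + 4 + 2 + 8\right) = \left(-7\right) 16 = -112$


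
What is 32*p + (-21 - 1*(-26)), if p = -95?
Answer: -3035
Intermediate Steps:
32*p + (-21 - 1*(-26)) = 32*(-95) + (-21 - 1*(-26)) = -3040 + (-21 + 26) = -3040 + 5 = -3035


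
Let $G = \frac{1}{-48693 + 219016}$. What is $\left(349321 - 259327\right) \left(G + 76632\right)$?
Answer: $\frac{1174618979177178}{170323} \approx 6.8964 \cdot 10^{9}$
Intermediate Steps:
$G = \frac{1}{170323} \approx 5.8712 \cdot 10^{-6}$
$\left(349321 - 259327\right) \left(G + 76632\right) = \left(349321 - 259327\right) \left(\frac{1}{170323} + 76632\right) = 89994 \cdot \frac{13052192137}{170323} = \frac{1174618979177178}{170323}$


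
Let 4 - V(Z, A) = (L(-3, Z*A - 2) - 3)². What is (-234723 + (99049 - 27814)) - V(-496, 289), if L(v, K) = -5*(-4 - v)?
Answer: -163488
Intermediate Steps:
L(v, K) = 20 + 5*v
V(Z, A) = 0 (V(Z, A) = 4 - ((20 + 5*(-3)) - 3)² = 4 - ((20 - 15) - 3)² = 4 - (5 - 3)² = 4 - 1*2² = 4 - 1*4 = 4 - 4 = 0)
(-234723 + (99049 - 27814)) - V(-496, 289) = (-234723 + (99049 - 27814)) - 1*0 = (-234723 + 71235) + 0 = -163488 + 0 = -163488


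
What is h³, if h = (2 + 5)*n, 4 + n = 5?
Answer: 343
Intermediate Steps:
n = 1 (n = -4 + 5 = 1)
h = 7 (h = (2 + 5)*1 = 7*1 = 7)
h³ = 7³ = 343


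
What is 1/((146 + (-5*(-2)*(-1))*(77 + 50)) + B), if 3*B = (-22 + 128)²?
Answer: 3/7864 ≈ 0.00038149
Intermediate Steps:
B = 11236/3 (B = (-22 + 128)²/3 = (⅓)*106² = (⅓)*11236 = 11236/3 ≈ 3745.3)
1/((146 + (-5*(-2)*(-1))*(77 + 50)) + B) = 1/((146 + (-5*(-2)*(-1))*(77 + 50)) + 11236/3) = 1/((146 + (10*(-1))*127) + 11236/3) = 1/((146 - 10*127) + 11236/3) = 1/((146 - 1270) + 11236/3) = 1/(-1124 + 11236/3) = 1/(7864/3) = 3/7864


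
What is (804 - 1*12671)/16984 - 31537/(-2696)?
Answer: 7869234/715451 ≈ 10.999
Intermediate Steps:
(804 - 1*12671)/16984 - 31537/(-2696) = (804 - 12671)*(1/16984) - 31537*(-1/2696) = -11867*1/16984 + 31537/2696 = -11867/16984 + 31537/2696 = 7869234/715451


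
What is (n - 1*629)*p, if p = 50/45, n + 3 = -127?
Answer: -2530/3 ≈ -843.33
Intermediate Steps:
n = -130 (n = -3 - 127 = -130)
p = 10/9 (p = 50*(1/45) = 10/9 ≈ 1.1111)
(n - 1*629)*p = (-130 - 1*629)*(10/9) = (-130 - 629)*(10/9) = -759*10/9 = -2530/3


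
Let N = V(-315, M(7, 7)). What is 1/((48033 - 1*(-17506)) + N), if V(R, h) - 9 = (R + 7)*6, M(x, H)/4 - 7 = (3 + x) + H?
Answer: 1/63700 ≈ 1.5699e-5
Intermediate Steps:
M(x, H) = 40 + 4*H + 4*x (M(x, H) = 28 + 4*((3 + x) + H) = 28 + 4*(3 + H + x) = 28 + (12 + 4*H + 4*x) = 40 + 4*H + 4*x)
V(R, h) = 51 + 6*R (V(R, h) = 9 + (R + 7)*6 = 9 + (7 + R)*6 = 9 + (42 + 6*R) = 51 + 6*R)
N = -1839 (N = 51 + 6*(-315) = 51 - 1890 = -1839)
1/((48033 - 1*(-17506)) + N) = 1/((48033 - 1*(-17506)) - 1839) = 1/((48033 + 17506) - 1839) = 1/(65539 - 1839) = 1/63700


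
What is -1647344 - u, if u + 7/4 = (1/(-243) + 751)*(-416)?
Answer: -1297549979/972 ≈ -1.3349e+6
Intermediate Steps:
u = -303668389/972 (u = -7/4 + (1/(-243) + 751)*(-416) = -7/4 + (-1/243 + 751)*(-416) = -7/4 + (182492/243)*(-416) = -7/4 - 75916672/243 = -303668389/972 ≈ -3.1242e+5)
-1647344 - u = -1647344 - 1*(-303668389/972) = -1647344 + 303668389/972 = -1297549979/972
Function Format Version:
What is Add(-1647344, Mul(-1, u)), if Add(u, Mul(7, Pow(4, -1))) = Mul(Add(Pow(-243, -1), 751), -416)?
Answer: Rational(-1297549979, 972) ≈ -1.3349e+6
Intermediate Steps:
u = Rational(-303668389, 972) (u = Add(Rational(-7, 4), Mul(Add(Pow(-243, -1), 751), -416)) = Add(Rational(-7, 4), Mul(Add(Rational(-1, 243), 751), -416)) = Add(Rational(-7, 4), Mul(Rational(182492, 243), -416)) = Add(Rational(-7, 4), Rational(-75916672, 243)) = Rational(-303668389, 972) ≈ -3.1242e+5)
Add(-1647344, Mul(-1, u)) = Add(-1647344, Mul(-1, Rational(-303668389, 972))) = Add(-1647344, Rational(303668389, 972)) = Rational(-1297549979, 972)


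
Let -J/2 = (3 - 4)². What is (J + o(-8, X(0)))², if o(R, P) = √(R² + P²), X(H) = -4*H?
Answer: 36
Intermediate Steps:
o(R, P) = √(P² + R²)
J = -2 (J = -2*(3 - 4)² = -2*(-1)² = -2*1 = -2)
(J + o(-8, X(0)))² = (-2 + √((-4*0)² + (-8)²))² = (-2 + √(0² + 64))² = (-2 + √(0 + 64))² = (-2 + √64)² = (-2 + 8)² = 6² = 36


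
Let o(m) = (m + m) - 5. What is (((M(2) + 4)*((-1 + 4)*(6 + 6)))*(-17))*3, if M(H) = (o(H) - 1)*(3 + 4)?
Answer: 18360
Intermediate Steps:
o(m) = -5 + 2*m (o(m) = 2*m - 5 = -5 + 2*m)
M(H) = -42 + 14*H (M(H) = ((-5 + 2*H) - 1)*(3 + 4) = (-6 + 2*H)*7 = -42 + 14*H)
(((M(2) + 4)*((-1 + 4)*(6 + 6)))*(-17))*3 = ((((-42 + 14*2) + 4)*((-1 + 4)*(6 + 6)))*(-17))*3 = ((((-42 + 28) + 4)*(3*12))*(-17))*3 = (((-14 + 4)*36)*(-17))*3 = (-10*36*(-17))*3 = -360*(-17)*3 = 6120*3 = 18360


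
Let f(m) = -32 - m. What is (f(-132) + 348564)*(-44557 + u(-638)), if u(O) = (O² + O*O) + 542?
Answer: 268496732472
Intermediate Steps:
u(O) = 542 + 2*O² (u(O) = (O² + O²) + 542 = 2*O² + 542 = 542 + 2*O²)
(f(-132) + 348564)*(-44557 + u(-638)) = ((-32 - 1*(-132)) + 348564)*(-44557 + (542 + 2*(-638)²)) = ((-32 + 132) + 348564)*(-44557 + (542 + 2*407044)) = (100 + 348564)*(-44557 + (542 + 814088)) = 348664*(-44557 + 814630) = 348664*770073 = 268496732472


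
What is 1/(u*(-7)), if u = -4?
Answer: 1/28 ≈ 0.035714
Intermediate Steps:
1/(u*(-7)) = 1/(-4*(-7)) = 1/28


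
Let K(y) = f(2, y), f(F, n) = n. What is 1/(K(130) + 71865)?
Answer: 1/71995 ≈ 1.3890e-5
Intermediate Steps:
K(y) = y
1/(K(130) + 71865) = 1/(130 + 71865) = 1/71995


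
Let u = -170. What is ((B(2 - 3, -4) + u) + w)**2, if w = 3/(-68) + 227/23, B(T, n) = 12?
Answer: 53705745025/2446096 ≈ 21956.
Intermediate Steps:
w = 15367/1564 (w = 3*(-1/68) + 227*(1/23) = -3/68 + 227/23 = 15367/1564 ≈ 9.8254)
((B(2 - 3, -4) + u) + w)**2 = ((12 - 170) + 15367/1564)**2 = (-158 + 15367/1564)**2 = (-231745/1564)**2 = 53705745025/2446096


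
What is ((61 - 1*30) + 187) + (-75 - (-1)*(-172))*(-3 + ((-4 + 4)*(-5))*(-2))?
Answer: 959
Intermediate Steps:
((61 - 1*30) + 187) + (-75 - (-1)*(-172))*(-3 + ((-4 + 4)*(-5))*(-2)) = ((61 - 30) + 187) + (-75 - 1*172)*(-3 + (0*(-5))*(-2)) = (31 + 187) + (-75 - 172)*(-3 + 0*(-2)) = 218 - 247*(-3 + 0) = 218 - 247*(-3) = 218 + 741 = 959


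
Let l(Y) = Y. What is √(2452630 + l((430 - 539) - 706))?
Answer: √2451815 ≈ 1565.8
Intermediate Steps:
√(2452630 + l((430 - 539) - 706)) = √(2452630 + ((430 - 539) - 706)) = √(2452630 + (-109 - 706)) = √(2452630 - 815) = √2451815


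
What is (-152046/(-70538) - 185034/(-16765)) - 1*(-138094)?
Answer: 81660681589531/591284785 ≈ 1.3811e+5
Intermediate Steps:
(-152046/(-70538) - 185034/(-16765)) - 1*(-138094) = (-152046*(-1/70538) - 185034*(-1/16765)) + 138094 = (76023/35269 + 185034/16765) + 138094 = 7800489741/591284785 + 138094 = 81660681589531/591284785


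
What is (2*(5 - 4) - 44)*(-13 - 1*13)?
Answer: 1092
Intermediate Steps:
(2*(5 - 4) - 44)*(-13 - 1*13) = (2*1 - 44)*(-13 - 13) = (2 - 44)*(-26) = -42*(-26) = 1092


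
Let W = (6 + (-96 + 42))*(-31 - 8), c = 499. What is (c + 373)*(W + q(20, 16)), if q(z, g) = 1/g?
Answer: 3264877/2 ≈ 1.6324e+6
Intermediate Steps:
W = 1872 (W = (6 - 54)*(-39) = -48*(-39) = 1872)
(c + 373)*(W + q(20, 16)) = (499 + 373)*(1872 + 1/16) = 872*(1872 + 1/16) = 872*(29953/16) = 3264877/2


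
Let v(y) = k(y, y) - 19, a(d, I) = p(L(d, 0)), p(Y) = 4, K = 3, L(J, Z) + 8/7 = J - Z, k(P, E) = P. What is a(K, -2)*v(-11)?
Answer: -120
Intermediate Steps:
L(J, Z) = -8/7 + J - Z (L(J, Z) = -8/7 + (J - Z) = -8/7 + J - Z)
a(d, I) = 4
v(y) = -19 + y (v(y) = y - 19 = -19 + y)
a(K, -2)*v(-11) = 4*(-19 - 11) = 4*(-30) = -120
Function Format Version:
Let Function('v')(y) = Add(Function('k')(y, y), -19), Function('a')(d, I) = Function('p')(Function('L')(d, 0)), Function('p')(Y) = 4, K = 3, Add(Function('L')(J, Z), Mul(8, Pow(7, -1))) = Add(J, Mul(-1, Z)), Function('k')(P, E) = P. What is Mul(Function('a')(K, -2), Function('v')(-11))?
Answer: -120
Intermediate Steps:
Function('L')(J, Z) = Add(Rational(-8, 7), J, Mul(-1, Z)) (Function('L')(J, Z) = Add(Rational(-8, 7), Add(J, Mul(-1, Z))) = Add(Rational(-8, 7), J, Mul(-1, Z)))
Function('a')(d, I) = 4
Function('v')(y) = Add(-19, y) (Function('v')(y) = Add(y, -19) = Add(-19, y))
Mul(Function('a')(K, -2), Function('v')(-11)) = Mul(4, Add(-19, -11)) = Mul(4, -30) = -120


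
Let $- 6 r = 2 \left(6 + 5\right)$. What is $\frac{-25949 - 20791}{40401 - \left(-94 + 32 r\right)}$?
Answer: $- \frac{140220}{121837} \approx -1.1509$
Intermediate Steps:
$r = - \frac{11}{3}$ ($r = - \frac{2 \left(6 + 5\right)}{6} = - \frac{2 \cdot 11}{6} = \left(- \frac{1}{6}\right) 22 = - \frac{11}{3} \approx -3.6667$)
$\frac{-25949 - 20791}{40401 - \left(-94 + 32 r\right)} = \frac{-25949 - 20791}{40401 + \left(\left(-32\right) \left(- \frac{11}{3}\right) + 94\right)} = \frac{-25949 - 20791}{40401 + \left(\frac{352}{3} + 94\right)} = \frac{-25949 - 20791}{40401 + \frac{634}{3}} = - \frac{46740}{\frac{121837}{3}} = \left(-46740\right) \frac{3}{121837} = - \frac{140220}{121837}$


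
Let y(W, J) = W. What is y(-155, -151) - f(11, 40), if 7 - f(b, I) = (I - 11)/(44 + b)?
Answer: -8881/55 ≈ -161.47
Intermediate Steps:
f(b, I) = 7 - (-11 + I)/(44 + b) (f(b, I) = 7 - (I - 11)/(44 + b) = 7 - (-11 + I)/(44 + b))
y(-155, -151) - f(11, 40) = -155 - (319 - 1*40 + 7*11)/(44 + 11) = -155 - (319 - 40 + 77)/55 = -155 - 356/55 = -8881/55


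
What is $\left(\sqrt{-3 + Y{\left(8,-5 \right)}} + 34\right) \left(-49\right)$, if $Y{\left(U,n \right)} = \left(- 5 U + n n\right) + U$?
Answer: $-1666 - 49 i \sqrt{10} \approx -1666.0 - 154.95 i$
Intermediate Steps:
$Y{\left(U,n \right)} = n^{2} - 4 U$ ($Y{\left(U,n \right)} = \left(- 5 U + n^{2}\right) + U = \left(n^{2} - 5 U\right) + U = n^{2} - 4 U$)
$\left(\sqrt{-3 + Y{\left(8,-5 \right)}} + 34\right) \left(-49\right) = \left(\sqrt{-3 + \left(\left(-5\right)^{2} - 32\right)} + 34\right) \left(-49\right) = \left(\sqrt{-3 + \left(25 - 32\right)} + 34\right) \left(-49\right) = \left(\sqrt{-3 - 7} + 34\right) \left(-49\right) = \left(\sqrt{-10} + 34\right) \left(-49\right) = \left(i \sqrt{10} + 34\right) \left(-49\right) = \left(34 + i \sqrt{10}\right) \left(-49\right) = -1666 - 49 i \sqrt{10}$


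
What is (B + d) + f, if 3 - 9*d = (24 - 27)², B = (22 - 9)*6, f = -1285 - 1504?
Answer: -8135/3 ≈ -2711.7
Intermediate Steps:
f = -2789
B = 78 (B = 13*6 = 78)
d = -⅔ (d = ⅓ - (24 - 27)²/9 = ⅓ - ⅑*(-3)² = ⅓ - ⅑*9 = ⅓ - 1 = -⅔ ≈ -0.66667)
(B + d) + f = (78 - ⅔) - 2789 = 232/3 - 2789 = -8135/3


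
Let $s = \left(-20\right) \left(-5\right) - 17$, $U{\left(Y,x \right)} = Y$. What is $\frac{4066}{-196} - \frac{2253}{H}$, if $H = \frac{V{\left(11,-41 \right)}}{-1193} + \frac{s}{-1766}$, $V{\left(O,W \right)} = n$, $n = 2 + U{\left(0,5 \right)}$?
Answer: $\frac{464968703189}{10049998} \approx 46266.0$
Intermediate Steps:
$s = 83$ ($s = 100 - 17 = 83$)
$n = 2$ ($n = 2 + 0 = 2$)
$V{\left(O,W \right)} = 2$
$H = - \frac{102551}{2106838}$ ($H = \frac{2}{-1193} + \frac{83}{-1766} = 2 \left(- \frac{1}{1193}\right) + 83 \left(- \frac{1}{1766}\right) = - \frac{2}{1193} - \frac{83}{1766} = - \frac{102551}{2106838} \approx -0.048675$)
$\frac{4066}{-196} - \frac{2253}{H} = \frac{4066}{-196} - \frac{2253}{- \frac{102551}{2106838}} = 4066 \left(- \frac{1}{196}\right) - - \frac{4746706014}{102551} = - \frac{2033}{98} + \frac{4746706014}{102551} = \frac{464968703189}{10049998}$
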